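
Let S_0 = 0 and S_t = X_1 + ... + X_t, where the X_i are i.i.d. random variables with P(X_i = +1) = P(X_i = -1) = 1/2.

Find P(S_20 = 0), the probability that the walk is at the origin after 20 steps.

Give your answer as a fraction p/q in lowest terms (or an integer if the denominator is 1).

Answer: 46189/262144

Derivation:
To return to 0 after 20 steps: need exactly 10 steps of +1 and 10 of -1.
Favorable paths: C(20,10) = 184756
Total paths: 2^20 = 1048576
P = 184756/1048576 = 46189/262144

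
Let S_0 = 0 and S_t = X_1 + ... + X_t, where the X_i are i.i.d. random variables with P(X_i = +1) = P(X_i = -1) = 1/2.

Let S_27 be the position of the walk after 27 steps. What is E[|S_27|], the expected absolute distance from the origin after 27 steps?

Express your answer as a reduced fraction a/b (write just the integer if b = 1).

Answer: 35102025/8388608

Derivation:
S_27 takes values m ≡ 1 (mod 2) with |m| ≤ 27; P(S_27=m) = C(27,(27+m)/2)/2^27.
Total paths: 2^27 = 134217728
Distribution: P(S=-27)=1/134217728, P(S=-25)=27/134217728, P(S=-23)=351/134217728, P(S=-21)=2925/134217728, P(S=-19)=17550/134217728, P(S=-17)=80730/134217728, P(S=-15)=296010/134217728, P(S=-13)=888030/134217728, P(S=-11)=2220075/134217728, P(S=-9)=4686825/134217728, P(S=-7)=8436285/134217728, P(S=-5)=13037895/134217728, P(S=-3)=17383860/134217728, P(S=-1)=20058300/134217728, P(S=1)=20058300/134217728, P(S=3)=17383860/134217728, P(S=5)=13037895/134217728, P(S=7)=8436285/134217728, P(S=9)=4686825/134217728, P(S=11)=2220075/134217728, P(S=13)=888030/134217728, P(S=15)=296010/134217728, P(S=17)=80730/134217728, P(S=19)=17550/134217728, P(S=21)=2925/134217728, P(S=23)=351/134217728, P(S=25)=27/134217728, P(S=27)=1/134217728
E[|S_27|] = Σ_m |m|·P(S_27=m) = 561632400/134217728 = 35102025/8388608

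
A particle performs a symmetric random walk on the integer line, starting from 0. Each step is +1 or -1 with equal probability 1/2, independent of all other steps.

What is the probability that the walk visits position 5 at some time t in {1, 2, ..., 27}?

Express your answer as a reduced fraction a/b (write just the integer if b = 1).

Count via complement. Let g(t,s) = #length-t paths at position s with S_1..S_t all ≠ 5.
g(t,s) = g(t-1,s-1) + g(t-1,s+1) for s ≠ 5; g(t,5) = 0.
t=0: g(0,0)=1
t=1: g(1,-1)=1 g(1,1)=1
t=2: g(2,-2)=1 g(2,0)=2 g(2,2)=1
t=3: g(3,-3)=1 g(3,-1)=3 g(3,1)=3 g(3,3)=1
t=4: g(4,-4)=1 g(4,-2)=4 g(4,0)=6 g(4,2)=4 g(4,4)=1
t=5: g(5,-5)=1 g(5,-3)=5 g(5,-1)=10 g(5,1)=10 g(5,3)=5
t=6: g(6,-6)=1 g(6,-4)=6 g(6,-2)=15 g(6,0)=20 g(6,2)=15 g(6,4)=5
t=7: g(7,-7)=1 g(7,-5)=7 g(7,-3)=21 g(7,-1)=35 g(7,1)=35 g(7,3)=20
t=8: g(8,-8)=1 g(8,-6)=8 g(8,-4)=28 g(8,-2)=56 g(8,0)=70 g(8,2)=55 g(8,4)=20
t=9: g(9,-9)=1 g(9,-7)=9 g(9,-5)=36 g(9,-3)=84 g(9,-1)=126 g(9,1)=125 g(9,3)=75
t=10: g(10,-10)=1 g(10,-8)=10 g(10,-6)=45 g(10,-4)=120 g(10,-2)=210 g(10,0)=251 g(10,2)=200 g(10,4)=75
t=11: g(11,-11)=1 g(11,-9)=11 g(11,-7)=55 g(11,-5)=165 g(11,-3)=330 g(11,-1)=461 g(11,1)=451 g(11,3)=275
t=12: g(12,-12)=1 g(12,-10)=12 g(12,-8)=66 g(12,-6)=220 g(12,-4)=495 g(12,-2)=791 g(12,0)=912 g(12,2)=726 g(12,4)=275
t=13: g(13,-13)=1 g(13,-11)=13 g(13,-9)=78 g(13,-7)=286 g(13,-5)=715 g(13,-3)=1286 g(13,-1)=1703 g(13,1)=1638 g(13,3)=1001
t=14: g(14,-14)=1 g(14,-12)=14 g(14,-10)=91 g(14,-8)=364 g(14,-6)=1001 g(14,-4)=2001 g(14,-2)=2989 g(14,0)=3341 g(14,2)=2639 g(14,4)=1001
t=15: g(15,-15)=1 g(15,-13)=15 g(15,-11)=105 g(15,-9)=455 g(15,-7)=1365 g(15,-5)=3002 g(15,-3)=4990 g(15,-1)=6330 g(15,1)=5980 g(15,3)=3640
t=16: g(16,-16)=1 g(16,-14)=16 g(16,-12)=120 g(16,-10)=560 g(16,-8)=1820 g(16,-6)=4367 g(16,-4)=7992 g(16,-2)=11320 g(16,0)=12310 g(16,2)=9620 g(16,4)=3640
t=17: g(17,-17)=1 g(17,-15)=17 g(17,-13)=136 g(17,-11)=680 g(17,-9)=2380 g(17,-7)=6187 g(17,-5)=12359 g(17,-3)=19312 g(17,-1)=23630 g(17,1)=21930 g(17,3)=13260
t=18: g(18,-18)=1 g(18,-16)=18 g(18,-14)=153 g(18,-12)=816 g(18,-10)=3060 g(18,-8)=8567 g(18,-6)=18546 g(18,-4)=31671 g(18,-2)=42942 g(18,0)=45560 g(18,2)=35190 g(18,4)=13260
t=19: g(19,-19)=1 g(19,-17)=19 g(19,-15)=171 g(19,-13)=969 g(19,-11)=3876 g(19,-9)=11627 g(19,-7)=27113 g(19,-5)=50217 g(19,-3)=74613 g(19,-1)=88502 g(19,1)=80750 g(19,3)=48450
t=20: g(20,-20)=1 g(20,-18)=20 g(20,-16)=190 g(20,-14)=1140 g(20,-12)=4845 g(20,-10)=15503 g(20,-8)=38740 g(20,-6)=77330 g(20,-4)=124830 g(20,-2)=163115 g(20,0)=169252 g(20,2)=129200 g(20,4)=48450
t=21: g(21,-21)=1 g(21,-19)=21 g(21,-17)=210 g(21,-15)=1330 g(21,-13)=5985 g(21,-11)=20348 g(21,-9)=54243 g(21,-7)=116070 g(21,-5)=202160 g(21,-3)=287945 g(21,-1)=332367 g(21,1)=298452 g(21,3)=177650
t=22: g(22,-22)=1 g(22,-20)=22 g(22,-18)=231 g(22,-16)=1540 g(22,-14)=7315 g(22,-12)=26333 g(22,-10)=74591 g(22,-8)=170313 g(22,-6)=318230 g(22,-4)=490105 g(22,-2)=620312 g(22,0)=630819 g(22,2)=476102 g(22,4)=177650
t=23: g(23,-23)=1 g(23,-21)=23 g(23,-19)=253 g(23,-17)=1771 g(23,-15)=8855 g(23,-13)=33648 g(23,-11)=100924 g(23,-9)=244904 g(23,-7)=488543 g(23,-5)=808335 g(23,-3)=1110417 g(23,-1)=1251131 g(23,1)=1106921 g(23,3)=653752
t=24: g(24,-24)=1 g(24,-22)=24 g(24,-20)=276 g(24,-18)=2024 g(24,-16)=10626 g(24,-14)=42503 g(24,-12)=134572 g(24,-10)=345828 g(24,-8)=733447 g(24,-6)=1296878 g(24,-4)=1918752 g(24,-2)=2361548 g(24,0)=2358052 g(24,2)=1760673 g(24,4)=653752
t=25: g(25,-25)=1 g(25,-23)=25 g(25,-21)=300 g(25,-19)=2300 g(25,-17)=12650 g(25,-15)=53129 g(25,-13)=177075 g(25,-11)=480400 g(25,-9)=1079275 g(25,-7)=2030325 g(25,-5)=3215630 g(25,-3)=4280300 g(25,-1)=4719600 g(25,1)=4118725 g(25,3)=2414425
t=26: g(26,-26)=1 g(26,-24)=26 g(26,-22)=325 g(26,-20)=2600 g(26,-18)=14950 g(26,-16)=65779 g(26,-14)=230204 g(26,-12)=657475 g(26,-10)=1559675 g(26,-8)=3109600 g(26,-6)=5245955 g(26,-4)=7495930 g(26,-2)=8999900 g(26,0)=8838325 g(26,2)=6533150 g(26,4)=2414425
t=27: g(27,-27)=1 g(27,-25)=27 g(27,-23)=351 g(27,-21)=2925 g(27,-19)=17550 g(27,-17)=80729 g(27,-15)=295983 g(27,-13)=887679 g(27,-11)=2217150 g(27,-9)=4669275 g(27,-7)=8355555 g(27,-5)=12741885 g(27,-3)=16495830 g(27,-1)=17838225 g(27,1)=15371475 g(27,3)=8947575
Paths never hitting 5: Σ_s g(27,s) = 87922215
Paths hitting 5: 2^27 - 87922215 = 46295513
P = 46295513/134217728 = 46295513/134217728

Answer: 46295513/134217728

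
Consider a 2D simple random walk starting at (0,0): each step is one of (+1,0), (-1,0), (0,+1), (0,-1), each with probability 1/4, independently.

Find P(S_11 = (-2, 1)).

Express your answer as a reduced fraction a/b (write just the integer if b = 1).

Let h be the number of horizontal steps (so 11-h are vertical). To end at (-2,1) need (h-2)/2 right-steps and ((11-h)+1)/2 up-steps.
Sum over h with 2 ≤ h ≤ 10, h ≡ 0 (mod 2), 11-h ≡ 1 (mod 2):
h=2: C(11,2)·C(2,0)·C(9,5) = 55·1·126 = 6930
h=4: C(11,4)·C(4,1)·C(7,4) = 330·4·35 = 46200
h=6: C(11,6)·C(6,2)·C(5,3) = 462·15·10 = 69300
h=8: C(11,8)·C(8,3)·C(3,2) = 165·56·3 = 27720
h=10: C(11,10)·C(10,4)·C(1,1) = 11·210·1 = 2310
Total favorable: 152460
Total paths: 4^11 = 4194304
P = 152460/4194304 = 38115/1048576

Answer: 38115/1048576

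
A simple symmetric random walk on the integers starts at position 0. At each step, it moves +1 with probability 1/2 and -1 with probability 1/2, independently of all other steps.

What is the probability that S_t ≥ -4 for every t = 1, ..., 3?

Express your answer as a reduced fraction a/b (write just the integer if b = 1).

Let f(t,s) = #length-t paths at position s with S_1..S_t all ≥ -4.
f(t,s) = f(t-1,s-1) + f(t-1,s+1) for s ≥ -4; f(t,s) = 0 for s < -4.
t=0: f(0,0)=1
t=1: f(1,-1)=1 f(1,1)=1
t=2: f(2,-2)=1 f(2,0)=2 f(2,2)=1
t=3: f(3,-3)=1 f(3,-1)=3 f(3,1)=3 f(3,3)=1
Σ_s f(3,s) = 8
P = 8/8 = 1

Answer: 1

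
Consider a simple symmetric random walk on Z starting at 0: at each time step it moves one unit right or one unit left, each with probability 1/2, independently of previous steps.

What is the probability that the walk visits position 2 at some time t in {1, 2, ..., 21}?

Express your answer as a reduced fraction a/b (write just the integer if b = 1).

Count via complement. Let g(t,s) = #length-t paths at position s with S_1..S_t all ≠ 2.
g(t,s) = g(t-1,s-1) + g(t-1,s+1) for s ≠ 2; g(t,2) = 0.
t=0: g(0,0)=1
t=1: g(1,-1)=1 g(1,1)=1
t=2: g(2,-2)=1 g(2,0)=2
t=3: g(3,-3)=1 g(3,-1)=3 g(3,1)=2
t=4: g(4,-4)=1 g(4,-2)=4 g(4,0)=5
t=5: g(5,-5)=1 g(5,-3)=5 g(5,-1)=9 g(5,1)=5
t=6: g(6,-6)=1 g(6,-4)=6 g(6,-2)=14 g(6,0)=14
t=7: g(7,-7)=1 g(7,-5)=7 g(7,-3)=20 g(7,-1)=28 g(7,1)=14
t=8: g(8,-8)=1 g(8,-6)=8 g(8,-4)=27 g(8,-2)=48 g(8,0)=42
t=9: g(9,-9)=1 g(9,-7)=9 g(9,-5)=35 g(9,-3)=75 g(9,-1)=90 g(9,1)=42
t=10: g(10,-10)=1 g(10,-8)=10 g(10,-6)=44 g(10,-4)=110 g(10,-2)=165 g(10,0)=132
t=11: g(11,-11)=1 g(11,-9)=11 g(11,-7)=54 g(11,-5)=154 g(11,-3)=275 g(11,-1)=297 g(11,1)=132
t=12: g(12,-12)=1 g(12,-10)=12 g(12,-8)=65 g(12,-6)=208 g(12,-4)=429 g(12,-2)=572 g(12,0)=429
t=13: g(13,-13)=1 g(13,-11)=13 g(13,-9)=77 g(13,-7)=273 g(13,-5)=637 g(13,-3)=1001 g(13,-1)=1001 g(13,1)=429
t=14: g(14,-14)=1 g(14,-12)=14 g(14,-10)=90 g(14,-8)=350 g(14,-6)=910 g(14,-4)=1638 g(14,-2)=2002 g(14,0)=1430
t=15: g(15,-15)=1 g(15,-13)=15 g(15,-11)=104 g(15,-9)=440 g(15,-7)=1260 g(15,-5)=2548 g(15,-3)=3640 g(15,-1)=3432 g(15,1)=1430
t=16: g(16,-16)=1 g(16,-14)=16 g(16,-12)=119 g(16,-10)=544 g(16,-8)=1700 g(16,-6)=3808 g(16,-4)=6188 g(16,-2)=7072 g(16,0)=4862
t=17: g(17,-17)=1 g(17,-15)=17 g(17,-13)=135 g(17,-11)=663 g(17,-9)=2244 g(17,-7)=5508 g(17,-5)=9996 g(17,-3)=13260 g(17,-1)=11934 g(17,1)=4862
t=18: g(18,-18)=1 g(18,-16)=18 g(18,-14)=152 g(18,-12)=798 g(18,-10)=2907 g(18,-8)=7752 g(18,-6)=15504 g(18,-4)=23256 g(18,-2)=25194 g(18,0)=16796
t=19: g(19,-19)=1 g(19,-17)=19 g(19,-15)=170 g(19,-13)=950 g(19,-11)=3705 g(19,-9)=10659 g(19,-7)=23256 g(19,-5)=38760 g(19,-3)=48450 g(19,-1)=41990 g(19,1)=16796
t=20: g(20,-20)=1 g(20,-18)=20 g(20,-16)=189 g(20,-14)=1120 g(20,-12)=4655 g(20,-10)=14364 g(20,-8)=33915 g(20,-6)=62016 g(20,-4)=87210 g(20,-2)=90440 g(20,0)=58786
t=21: g(21,-21)=1 g(21,-19)=21 g(21,-17)=209 g(21,-15)=1309 g(21,-13)=5775 g(21,-11)=19019 g(21,-9)=48279 g(21,-7)=95931 g(21,-5)=149226 g(21,-3)=177650 g(21,-1)=149226 g(21,1)=58786
Paths never hitting 2: Σ_s g(21,s) = 705432
Paths hitting 2: 2^21 - 705432 = 1391720
P = 1391720/2097152 = 173965/262144

Answer: 173965/262144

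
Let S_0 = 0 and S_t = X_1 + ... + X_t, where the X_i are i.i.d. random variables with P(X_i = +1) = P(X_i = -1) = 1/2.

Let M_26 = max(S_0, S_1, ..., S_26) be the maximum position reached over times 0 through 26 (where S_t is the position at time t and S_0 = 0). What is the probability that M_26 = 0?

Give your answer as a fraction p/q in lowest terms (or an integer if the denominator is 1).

Answer: 1300075/8388608

Derivation:
Let M_26 = max(S_0,...,S_26). Use the reflection principle: for j ≥ 1, #{paths with M_26 ≥ j} = #{S_26 ≥ j} + #{S_26 ≥ j+1}.
P(M_26 ≥ 0) = 1 since S_0 = 0, so #{M_26 ≥ 0} = 67108864.
#{M_26 ≥ 1} = #{S_26 ≥ 1} + #{S_26 ≥ 2} = 28354132 + 28354132 = 56708264.
#{M_26 = 0} = 67108864 - 56708264 = 10400600.
P(M_26 = 0) = 10400600/67108864 = 1300075/8388608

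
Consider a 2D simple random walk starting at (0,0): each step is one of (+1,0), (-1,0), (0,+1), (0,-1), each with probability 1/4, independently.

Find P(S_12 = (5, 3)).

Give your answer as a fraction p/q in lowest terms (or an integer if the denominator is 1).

Let h be the number of horizontal steps (so 12-h are vertical). To end at (5,3) need (h+5)/2 right-steps and ((12-h)+3)/2 up-steps.
Sum over h with 5 ≤ h ≤ 9, h ≡ 1 (mod 2), 12-h ≡ 1 (mod 2):
h=5: C(12,5)·C(5,5)·C(7,5) = 792·1·21 = 16632
h=7: C(12,7)·C(7,6)·C(5,4) = 792·7·5 = 27720
h=9: C(12,9)·C(9,7)·C(3,3) = 220·36·1 = 7920
Total favorable: 52272
Total paths: 4^12 = 16777216
P = 52272/16777216 = 3267/1048576

Answer: 3267/1048576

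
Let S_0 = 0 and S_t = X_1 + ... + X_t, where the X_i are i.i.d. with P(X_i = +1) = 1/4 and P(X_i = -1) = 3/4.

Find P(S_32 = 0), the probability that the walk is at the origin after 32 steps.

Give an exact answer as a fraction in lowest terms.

Answer: 12937269923450595/9223372036854775808

Derivation:
To be at 0 after 32 steps: need exactly 16 steps of +1 and 16 of -1.
Number of such sequences: C(32,16) = 601080390
Each has probability (1/4)^16 · (3/4)^16 = 43046721/18446744073709551616
P = 601080390 · 43046721/18446744073709551616 = 12937269923450595/9223372036854775808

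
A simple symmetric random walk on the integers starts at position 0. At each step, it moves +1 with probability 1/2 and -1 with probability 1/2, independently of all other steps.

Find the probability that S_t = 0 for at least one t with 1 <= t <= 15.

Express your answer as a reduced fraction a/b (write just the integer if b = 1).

Answer: 1619/2048

Derivation:
Count via complement. Let g(t,s) = #length-t paths at position s with S_1..S_t all ≠ 0.
g(t,s) = g(t-1,s-1) + g(t-1,s+1) for s ≠ 0; g(t,0) = 0.
t=0: g(0,0)=1
t=1: g(1,-1)=1 g(1,1)=1
t=2: g(2,-2)=1 g(2,2)=1
t=3: g(3,-3)=1 g(3,-1)=1 g(3,1)=1 g(3,3)=1
t=4: g(4,-4)=1 g(4,-2)=2 g(4,2)=2 g(4,4)=1
t=5: g(5,-5)=1 g(5,-3)=3 g(5,-1)=2 g(5,1)=2 g(5,3)=3 g(5,5)=1
t=6: g(6,-6)=1 g(6,-4)=4 g(6,-2)=5 g(6,2)=5 g(6,4)=4 g(6,6)=1
t=7: g(7,-7)=1 g(7,-5)=5 g(7,-3)=9 g(7,-1)=5 g(7,1)=5 g(7,3)=9 g(7,5)=5 g(7,7)=1
t=8: g(8,-8)=1 g(8,-6)=6 g(8,-4)=14 g(8,-2)=14 g(8,2)=14 g(8,4)=14 g(8,6)=6 g(8,8)=1
t=9: g(9,-9)=1 g(9,-7)=7 g(9,-5)=20 g(9,-3)=28 g(9,-1)=14 g(9,1)=14 g(9,3)=28 g(9,5)=20 g(9,7)=7 g(9,9)=1
t=10: g(10,-10)=1 g(10,-8)=8 g(10,-6)=27 g(10,-4)=48 g(10,-2)=42 g(10,2)=42 g(10,4)=48 g(10,6)=27 g(10,8)=8 g(10,10)=1
t=11: g(11,-11)=1 g(11,-9)=9 g(11,-7)=35 g(11,-5)=75 g(11,-3)=90 g(11,-1)=42 g(11,1)=42 g(11,3)=90 g(11,5)=75 g(11,7)=35 g(11,9)=9 g(11,11)=1
t=12: g(12,-12)=1 g(12,-10)=10 g(12,-8)=44 g(12,-6)=110 g(12,-4)=165 g(12,-2)=132 g(12,2)=132 g(12,4)=165 g(12,6)=110 g(12,8)=44 g(12,10)=10 g(12,12)=1
t=13: g(13,-13)=1 g(13,-11)=11 g(13,-9)=54 g(13,-7)=154 g(13,-5)=275 g(13,-3)=297 g(13,-1)=132 g(13,1)=132 g(13,3)=297 g(13,5)=275 g(13,7)=154 g(13,9)=54 g(13,11)=11 g(13,13)=1
t=14: g(14,-14)=1 g(14,-12)=12 g(14,-10)=65 g(14,-8)=208 g(14,-6)=429 g(14,-4)=572 g(14,-2)=429 g(14,2)=429 g(14,4)=572 g(14,6)=429 g(14,8)=208 g(14,10)=65 g(14,12)=12 g(14,14)=1
t=15: g(15,-15)=1 g(15,-13)=13 g(15,-11)=77 g(15,-9)=273 g(15,-7)=637 g(15,-5)=1001 g(15,-3)=1001 g(15,-1)=429 g(15,1)=429 g(15,3)=1001 g(15,5)=1001 g(15,7)=637 g(15,9)=273 g(15,11)=77 g(15,13)=13 g(15,15)=1
Paths never hitting 0: Σ_s g(15,s) = 6864
Paths hitting 0: 2^15 - 6864 = 25904
P = 25904/32768 = 1619/2048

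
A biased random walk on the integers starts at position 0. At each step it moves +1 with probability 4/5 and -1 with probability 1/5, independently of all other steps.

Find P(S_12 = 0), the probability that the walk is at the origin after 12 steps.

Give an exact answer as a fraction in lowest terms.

To be at 0 after 12 steps: need exactly 6 steps of +1 and 6 of -1.
Number of such sequences: C(12,6) = 924
Each has probability (4/5)^6 · (1/5)^6 = 4096/244140625
P = 924 · 4096/244140625 = 3784704/244140625

Answer: 3784704/244140625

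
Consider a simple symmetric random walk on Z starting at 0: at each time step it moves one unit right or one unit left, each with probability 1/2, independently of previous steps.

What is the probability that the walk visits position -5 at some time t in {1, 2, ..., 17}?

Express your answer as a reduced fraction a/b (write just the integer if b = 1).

Count via complement. Let g(t,s) = #length-t paths at position s with S_1..S_t all ≠ -5.
g(t,s) = g(t-1,s-1) + g(t-1,s+1) for s ≠ -5; g(t,-5) = 0.
t=0: g(0,0)=1
t=1: g(1,-1)=1 g(1,1)=1
t=2: g(2,-2)=1 g(2,0)=2 g(2,2)=1
t=3: g(3,-3)=1 g(3,-1)=3 g(3,1)=3 g(3,3)=1
t=4: g(4,-4)=1 g(4,-2)=4 g(4,0)=6 g(4,2)=4 g(4,4)=1
t=5: g(5,-3)=5 g(5,-1)=10 g(5,1)=10 g(5,3)=5 g(5,5)=1
t=6: g(6,-4)=5 g(6,-2)=15 g(6,0)=20 g(6,2)=15 g(6,4)=6 g(6,6)=1
t=7: g(7,-3)=20 g(7,-1)=35 g(7,1)=35 g(7,3)=21 g(7,5)=7 g(7,7)=1
t=8: g(8,-4)=20 g(8,-2)=55 g(8,0)=70 g(8,2)=56 g(8,4)=28 g(8,6)=8 g(8,8)=1
t=9: g(9,-3)=75 g(9,-1)=125 g(9,1)=126 g(9,3)=84 g(9,5)=36 g(9,7)=9 g(9,9)=1
t=10: g(10,-4)=75 g(10,-2)=200 g(10,0)=251 g(10,2)=210 g(10,4)=120 g(10,6)=45 g(10,8)=10 g(10,10)=1
t=11: g(11,-3)=275 g(11,-1)=451 g(11,1)=461 g(11,3)=330 g(11,5)=165 g(11,7)=55 g(11,9)=11 g(11,11)=1
t=12: g(12,-4)=275 g(12,-2)=726 g(12,0)=912 g(12,2)=791 g(12,4)=495 g(12,6)=220 g(12,8)=66 g(12,10)=12 g(12,12)=1
t=13: g(13,-3)=1001 g(13,-1)=1638 g(13,1)=1703 g(13,3)=1286 g(13,5)=715 g(13,7)=286 g(13,9)=78 g(13,11)=13 g(13,13)=1
t=14: g(14,-4)=1001 g(14,-2)=2639 g(14,0)=3341 g(14,2)=2989 g(14,4)=2001 g(14,6)=1001 g(14,8)=364 g(14,10)=91 g(14,12)=14 g(14,14)=1
t=15: g(15,-3)=3640 g(15,-1)=5980 g(15,1)=6330 g(15,3)=4990 g(15,5)=3002 g(15,7)=1365 g(15,9)=455 g(15,11)=105 g(15,13)=15 g(15,15)=1
t=16: g(16,-4)=3640 g(16,-2)=9620 g(16,0)=12310 g(16,2)=11320 g(16,4)=7992 g(16,6)=4367 g(16,8)=1820 g(16,10)=560 g(16,12)=120 g(16,14)=16 g(16,16)=1
t=17: g(17,-3)=13260 g(17,-1)=21930 g(17,1)=23630 g(17,3)=19312 g(17,5)=12359 g(17,7)=6187 g(17,9)=2380 g(17,11)=680 g(17,13)=136 g(17,15)=17 g(17,17)=1
Paths never hitting -5: Σ_s g(17,s) = 99892
Paths hitting -5: 2^17 - 99892 = 31180
P = 31180/131072 = 7795/32768

Answer: 7795/32768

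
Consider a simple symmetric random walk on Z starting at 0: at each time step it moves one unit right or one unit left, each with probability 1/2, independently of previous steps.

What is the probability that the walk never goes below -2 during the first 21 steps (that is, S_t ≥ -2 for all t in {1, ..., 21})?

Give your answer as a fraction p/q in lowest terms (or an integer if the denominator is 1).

Let f(t,s) = #length-t paths at position s with S_1..S_t all ≥ -2.
f(t,s) = f(t-1,s-1) + f(t-1,s+1) for s ≥ -2; f(t,s) = 0 for s < -2.
t=0: f(0,0)=1
t=1: f(1,-1)=1 f(1,1)=1
t=2: f(2,-2)=1 f(2,0)=2 f(2,2)=1
t=3: f(3,-1)=3 f(3,1)=3 f(3,3)=1
t=4: f(4,-2)=3 f(4,0)=6 f(4,2)=4 f(4,4)=1
t=5: f(5,-1)=9 f(5,1)=10 f(5,3)=5 f(5,5)=1
t=6: f(6,-2)=9 f(6,0)=19 f(6,2)=15 f(6,4)=6 f(6,6)=1
t=7: f(7,-1)=28 f(7,1)=34 f(7,3)=21 f(7,5)=7 f(7,7)=1
t=8: f(8,-2)=28 f(8,0)=62 f(8,2)=55 f(8,4)=28 f(8,6)=8 f(8,8)=1
t=9: f(9,-1)=90 f(9,1)=117 f(9,3)=83 f(9,5)=36 f(9,7)=9 f(9,9)=1
t=10: f(10,-2)=90 f(10,0)=207 f(10,2)=200 f(10,4)=119 f(10,6)=45 f(10,8)=10 f(10,10)=1
t=11: f(11,-1)=297 f(11,1)=407 f(11,3)=319 f(11,5)=164 f(11,7)=55 f(11,9)=11 f(11,11)=1
t=12: f(12,-2)=297 f(12,0)=704 f(12,2)=726 f(12,4)=483 f(12,6)=219 f(12,8)=66 f(12,10)=12 f(12,12)=1
t=13: f(13,-1)=1001 f(13,1)=1430 f(13,3)=1209 f(13,5)=702 f(13,7)=285 f(13,9)=78 f(13,11)=13 f(13,13)=1
t=14: f(14,-2)=1001 f(14,0)=2431 f(14,2)=2639 f(14,4)=1911 f(14,6)=987 f(14,8)=363 f(14,10)=91 f(14,12)=14 f(14,14)=1
t=15: f(15,-1)=3432 f(15,1)=5070 f(15,3)=4550 f(15,5)=2898 f(15,7)=1350 f(15,9)=454 f(15,11)=105 f(15,13)=15 f(15,15)=1
t=16: f(16,-2)=3432 f(16,0)=8502 f(16,2)=9620 f(16,4)=7448 f(16,6)=4248 f(16,8)=1804 f(16,10)=559 f(16,12)=120 f(16,14)=16 f(16,16)=1
t=17: f(17,-1)=11934 f(17,1)=18122 f(17,3)=17068 f(17,5)=11696 f(17,7)=6052 f(17,9)=2363 f(17,11)=679 f(17,13)=136 f(17,15)=17 f(17,17)=1
t=18: f(18,-2)=11934 f(18,0)=30056 f(18,2)=35190 f(18,4)=28764 f(18,6)=17748 f(18,8)=8415 f(18,10)=3042 f(18,12)=815 f(18,14)=153 f(18,16)=18 f(18,18)=1
t=19: f(19,-1)=41990 f(19,1)=65246 f(19,3)=63954 f(19,5)=46512 f(19,7)=26163 f(19,9)=11457 f(19,11)=3857 f(19,13)=968 f(19,15)=171 f(19,17)=19 f(19,19)=1
t=20: f(20,-2)=41990 f(20,0)=107236 f(20,2)=129200 f(20,4)=110466 f(20,6)=72675 f(20,8)=37620 f(20,10)=15314 f(20,12)=4825 f(20,14)=1139 f(20,16)=190 f(20,18)=20 f(20,20)=1
t=21: f(21,-1)=149226 f(21,1)=236436 f(21,3)=239666 f(21,5)=183141 f(21,7)=110295 f(21,9)=52934 f(21,11)=20139 f(21,13)=5964 f(21,15)=1329 f(21,17)=210 f(21,19)=21 f(21,21)=1
Σ_s f(21,s) = 999362
P = 999362/2097152 = 499681/1048576

Answer: 499681/1048576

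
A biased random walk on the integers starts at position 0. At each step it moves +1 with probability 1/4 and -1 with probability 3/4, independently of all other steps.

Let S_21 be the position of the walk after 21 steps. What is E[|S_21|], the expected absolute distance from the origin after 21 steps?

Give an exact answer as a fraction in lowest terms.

Answer: 2892100112013/274877906944

Derivation:
S_21 takes values m ≡ 1 (mod 2) with |m| ≤ 21; P(S_21=m) = C(21,(21+m)/2) · (1/4)^((21+m)/2) · (3/4)^((21-m)/2).
Distribution: P(S=-21)=10460353203/4398046511104, P(S=-19)=73222472421/4398046511104, P(S=-17)=122037454035/2199023255552, P(S=-15)=257634625185/2199023255552, P(S=-13)=772903875555/4398046511104, P(S=-11)=875957725629/4398046511104, P(S=-9)=97328636181/549755813888, P(S=-7)=69520454415/549755813888, P(S=-5)=162214393635/2199023255552, P(S=-3)=78103226565/2199023255552, P(S=-1)=15620645313/1099511627776, P(S=1)=5206881771/1099511627776, P(S=3)=2892712095/2199023255552, P(S=5)=667548945/2199023255552, P(S=7)=31788045/549755813888, P(S=9)=4944807/549755813888, P(S=11)=4944807/4398046511104, P(S=13)=484785/4398046511104, P(S=15)=17955/2199023255552, P(S=17)=945/2199023255552, P(S=19)=63/4398046511104, P(S=21)=1/4398046511104
E[|S_21|] = Σ_m |m|·P(S_21=m) = 2892100112013/274877906944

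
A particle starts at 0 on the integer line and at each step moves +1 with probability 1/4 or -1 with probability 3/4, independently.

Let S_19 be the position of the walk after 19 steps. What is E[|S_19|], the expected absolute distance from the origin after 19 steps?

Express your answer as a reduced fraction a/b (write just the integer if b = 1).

S_19 takes values m ≡ 1 (mod 2) with |m| ≤ 19; P(S_19=m) = C(19,(19+m)/2) · (1/4)^((19+m)/2) · (3/4)^((19-m)/2).
Distribution: P(S=-19)=1162261467/274877906944, P(S=-17)=7360989291/274877906944, P(S=-15)=22082967873/274877906944, P(S=-13)=41712272649/274877906944, P(S=-11)=13904090883/68719476736, P(S=-9)=13904090883/68719476736, P(S=-7)=10814292909/68719476736, P(S=-5)=6694562277/68719476736, P(S=-3)=6694562277/137438953472, P(S=-1)=2727414261/137438953472, P(S=1)=909138087/137438953472, P(S=3)=247946751/137438953472, P(S=5)=27549639/68719476736, P(S=7)=4944807/68719476736, P(S=9)=706401/68719476736, P(S=11)=78489/68719476736, P(S=13)=26163/274877906944, P(S=15)=1539/274877906944, P(S=17)=57/274877906944, P(S=19)=1/274877906944
E[|S_19|] = Σ_m |m|·P(S_19=m) = 163711838773/17179869184

Answer: 163711838773/17179869184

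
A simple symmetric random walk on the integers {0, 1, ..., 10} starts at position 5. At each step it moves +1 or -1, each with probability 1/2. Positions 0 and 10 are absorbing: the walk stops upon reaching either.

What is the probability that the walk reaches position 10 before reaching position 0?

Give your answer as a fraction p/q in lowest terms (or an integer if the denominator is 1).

Answer: 1/2

Derivation:
Symmetric walk (p = 1/2): the harmonic-function argument gives P(hit 10 before 0 | start at 5) = a/N.
P = 5/10 = 1/2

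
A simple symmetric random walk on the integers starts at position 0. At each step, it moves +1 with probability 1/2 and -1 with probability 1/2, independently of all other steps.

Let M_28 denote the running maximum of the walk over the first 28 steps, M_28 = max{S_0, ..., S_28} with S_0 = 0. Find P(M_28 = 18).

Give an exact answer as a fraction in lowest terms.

Answer: 12285/33554432

Derivation:
Let M_28 = max(S_0,...,S_28). Use the reflection principle: for j ≥ 1, #{paths with M_28 ≥ j} = #{S_28 ≥ j} + #{S_28 ≥ j+1}.
By reflection, #{M_28 ≥ 18} = #{S_28 ≥ 18} + #{S_28 ≥ 19} = 122438 + 24158 = 146596.
#{M_28 ≥ 19} = #{S_28 ≥ 19} + #{S_28 ≥ 20} = 24158 + 24158 = 48316.
#{M_28 = 18} = 146596 - 48316 = 98280.
P(M_28 = 18) = 98280/268435456 = 12285/33554432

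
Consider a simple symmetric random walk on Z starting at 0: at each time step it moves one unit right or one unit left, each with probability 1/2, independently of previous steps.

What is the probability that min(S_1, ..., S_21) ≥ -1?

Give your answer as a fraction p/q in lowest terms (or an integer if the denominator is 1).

Answer: 88179/262144

Derivation:
Let f(t,s) = #length-t paths at position s with S_1..S_t all ≥ -1.
f(t,s) = f(t-1,s-1) + f(t-1,s+1) for s ≥ -1; f(t,s) = 0 for s < -1.
t=0: f(0,0)=1
t=1: f(1,-1)=1 f(1,1)=1
t=2: f(2,0)=2 f(2,2)=1
t=3: f(3,-1)=2 f(3,1)=3 f(3,3)=1
t=4: f(4,0)=5 f(4,2)=4 f(4,4)=1
t=5: f(5,-1)=5 f(5,1)=9 f(5,3)=5 f(5,5)=1
t=6: f(6,0)=14 f(6,2)=14 f(6,4)=6 f(6,6)=1
t=7: f(7,-1)=14 f(7,1)=28 f(7,3)=20 f(7,5)=7 f(7,7)=1
t=8: f(8,0)=42 f(8,2)=48 f(8,4)=27 f(8,6)=8 f(8,8)=1
t=9: f(9,-1)=42 f(9,1)=90 f(9,3)=75 f(9,5)=35 f(9,7)=9 f(9,9)=1
t=10: f(10,0)=132 f(10,2)=165 f(10,4)=110 f(10,6)=44 f(10,8)=10 f(10,10)=1
t=11: f(11,-1)=132 f(11,1)=297 f(11,3)=275 f(11,5)=154 f(11,7)=54 f(11,9)=11 f(11,11)=1
t=12: f(12,0)=429 f(12,2)=572 f(12,4)=429 f(12,6)=208 f(12,8)=65 f(12,10)=12 f(12,12)=1
t=13: f(13,-1)=429 f(13,1)=1001 f(13,3)=1001 f(13,5)=637 f(13,7)=273 f(13,9)=77 f(13,11)=13 f(13,13)=1
t=14: f(14,0)=1430 f(14,2)=2002 f(14,4)=1638 f(14,6)=910 f(14,8)=350 f(14,10)=90 f(14,12)=14 f(14,14)=1
t=15: f(15,-1)=1430 f(15,1)=3432 f(15,3)=3640 f(15,5)=2548 f(15,7)=1260 f(15,9)=440 f(15,11)=104 f(15,13)=15 f(15,15)=1
t=16: f(16,0)=4862 f(16,2)=7072 f(16,4)=6188 f(16,6)=3808 f(16,8)=1700 f(16,10)=544 f(16,12)=119 f(16,14)=16 f(16,16)=1
t=17: f(17,-1)=4862 f(17,1)=11934 f(17,3)=13260 f(17,5)=9996 f(17,7)=5508 f(17,9)=2244 f(17,11)=663 f(17,13)=135 f(17,15)=17 f(17,17)=1
t=18: f(18,0)=16796 f(18,2)=25194 f(18,4)=23256 f(18,6)=15504 f(18,8)=7752 f(18,10)=2907 f(18,12)=798 f(18,14)=152 f(18,16)=18 f(18,18)=1
t=19: f(19,-1)=16796 f(19,1)=41990 f(19,3)=48450 f(19,5)=38760 f(19,7)=23256 f(19,9)=10659 f(19,11)=3705 f(19,13)=950 f(19,15)=170 f(19,17)=19 f(19,19)=1
t=20: f(20,0)=58786 f(20,2)=90440 f(20,4)=87210 f(20,6)=62016 f(20,8)=33915 f(20,10)=14364 f(20,12)=4655 f(20,14)=1120 f(20,16)=189 f(20,18)=20 f(20,20)=1
t=21: f(21,-1)=58786 f(21,1)=149226 f(21,3)=177650 f(21,5)=149226 f(21,7)=95931 f(21,9)=48279 f(21,11)=19019 f(21,13)=5775 f(21,15)=1309 f(21,17)=209 f(21,19)=21 f(21,21)=1
Σ_s f(21,s) = 705432
P = 705432/2097152 = 88179/262144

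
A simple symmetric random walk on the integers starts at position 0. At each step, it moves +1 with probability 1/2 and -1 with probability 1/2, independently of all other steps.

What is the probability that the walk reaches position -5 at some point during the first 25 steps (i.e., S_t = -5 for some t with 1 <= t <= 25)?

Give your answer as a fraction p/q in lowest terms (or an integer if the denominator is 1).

Count via complement. Let g(t,s) = #length-t paths at position s with S_1..S_t all ≠ -5.
g(t,s) = g(t-1,s-1) + g(t-1,s+1) for s ≠ -5; g(t,-5) = 0.
t=0: g(0,0)=1
t=1: g(1,-1)=1 g(1,1)=1
t=2: g(2,-2)=1 g(2,0)=2 g(2,2)=1
t=3: g(3,-3)=1 g(3,-1)=3 g(3,1)=3 g(3,3)=1
t=4: g(4,-4)=1 g(4,-2)=4 g(4,0)=6 g(4,2)=4 g(4,4)=1
t=5: g(5,-3)=5 g(5,-1)=10 g(5,1)=10 g(5,3)=5 g(5,5)=1
t=6: g(6,-4)=5 g(6,-2)=15 g(6,0)=20 g(6,2)=15 g(6,4)=6 g(6,6)=1
t=7: g(7,-3)=20 g(7,-1)=35 g(7,1)=35 g(7,3)=21 g(7,5)=7 g(7,7)=1
t=8: g(8,-4)=20 g(8,-2)=55 g(8,0)=70 g(8,2)=56 g(8,4)=28 g(8,6)=8 g(8,8)=1
t=9: g(9,-3)=75 g(9,-1)=125 g(9,1)=126 g(9,3)=84 g(9,5)=36 g(9,7)=9 g(9,9)=1
t=10: g(10,-4)=75 g(10,-2)=200 g(10,0)=251 g(10,2)=210 g(10,4)=120 g(10,6)=45 g(10,8)=10 g(10,10)=1
t=11: g(11,-3)=275 g(11,-1)=451 g(11,1)=461 g(11,3)=330 g(11,5)=165 g(11,7)=55 g(11,9)=11 g(11,11)=1
t=12: g(12,-4)=275 g(12,-2)=726 g(12,0)=912 g(12,2)=791 g(12,4)=495 g(12,6)=220 g(12,8)=66 g(12,10)=12 g(12,12)=1
t=13: g(13,-3)=1001 g(13,-1)=1638 g(13,1)=1703 g(13,3)=1286 g(13,5)=715 g(13,7)=286 g(13,9)=78 g(13,11)=13 g(13,13)=1
t=14: g(14,-4)=1001 g(14,-2)=2639 g(14,0)=3341 g(14,2)=2989 g(14,4)=2001 g(14,6)=1001 g(14,8)=364 g(14,10)=91 g(14,12)=14 g(14,14)=1
t=15: g(15,-3)=3640 g(15,-1)=5980 g(15,1)=6330 g(15,3)=4990 g(15,5)=3002 g(15,7)=1365 g(15,9)=455 g(15,11)=105 g(15,13)=15 g(15,15)=1
t=16: g(16,-4)=3640 g(16,-2)=9620 g(16,0)=12310 g(16,2)=11320 g(16,4)=7992 g(16,6)=4367 g(16,8)=1820 g(16,10)=560 g(16,12)=120 g(16,14)=16 g(16,16)=1
t=17: g(17,-3)=13260 g(17,-1)=21930 g(17,1)=23630 g(17,3)=19312 g(17,5)=12359 g(17,7)=6187 g(17,9)=2380 g(17,11)=680 g(17,13)=136 g(17,15)=17 g(17,17)=1
t=18: g(18,-4)=13260 g(18,-2)=35190 g(18,0)=45560 g(18,2)=42942 g(18,4)=31671 g(18,6)=18546 g(18,8)=8567 g(18,10)=3060 g(18,12)=816 g(18,14)=153 g(18,16)=18 g(18,18)=1
t=19: g(19,-3)=48450 g(19,-1)=80750 g(19,1)=88502 g(19,3)=74613 g(19,5)=50217 g(19,7)=27113 g(19,9)=11627 g(19,11)=3876 g(19,13)=969 g(19,15)=171 g(19,17)=19 g(19,19)=1
t=20: g(20,-4)=48450 g(20,-2)=129200 g(20,0)=169252 g(20,2)=163115 g(20,4)=124830 g(20,6)=77330 g(20,8)=38740 g(20,10)=15503 g(20,12)=4845 g(20,14)=1140 g(20,16)=190 g(20,18)=20 g(20,20)=1
t=21: g(21,-3)=177650 g(21,-1)=298452 g(21,1)=332367 g(21,3)=287945 g(21,5)=202160 g(21,7)=116070 g(21,9)=54243 g(21,11)=20348 g(21,13)=5985 g(21,15)=1330 g(21,17)=210 g(21,19)=21 g(21,21)=1
t=22: g(22,-4)=177650 g(22,-2)=476102 g(22,0)=630819 g(22,2)=620312 g(22,4)=490105 g(22,6)=318230 g(22,8)=170313 g(22,10)=74591 g(22,12)=26333 g(22,14)=7315 g(22,16)=1540 g(22,18)=231 g(22,20)=22 g(22,22)=1
t=23: g(23,-3)=653752 g(23,-1)=1106921 g(23,1)=1251131 g(23,3)=1110417 g(23,5)=808335 g(23,7)=488543 g(23,9)=244904 g(23,11)=100924 g(23,13)=33648 g(23,15)=8855 g(23,17)=1771 g(23,19)=253 g(23,21)=23 g(23,23)=1
t=24: g(24,-4)=653752 g(24,-2)=1760673 g(24,0)=2358052 g(24,2)=2361548 g(24,4)=1918752 g(24,6)=1296878 g(24,8)=733447 g(24,10)=345828 g(24,12)=134572 g(24,14)=42503 g(24,16)=10626 g(24,18)=2024 g(24,20)=276 g(24,22)=24 g(24,24)=1
t=25: g(25,-3)=2414425 g(25,-1)=4118725 g(25,1)=4719600 g(25,3)=4280300 g(25,5)=3215630 g(25,7)=2030325 g(25,9)=1079275 g(25,11)=480400 g(25,13)=177075 g(25,15)=53129 g(25,17)=12650 g(25,19)=2300 g(25,21)=300 g(25,23)=25 g(25,25)=1
Paths never hitting -5: Σ_s g(25,s) = 22584160
Paths hitting -5: 2^25 - 22584160 = 10970272
P = 10970272/33554432 = 342821/1048576

Answer: 342821/1048576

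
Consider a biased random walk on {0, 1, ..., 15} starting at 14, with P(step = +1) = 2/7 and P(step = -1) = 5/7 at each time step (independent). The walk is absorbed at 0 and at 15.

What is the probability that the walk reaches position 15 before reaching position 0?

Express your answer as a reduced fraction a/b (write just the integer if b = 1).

Answer: 4068999494/10172515119

Derivation:
Biased walk: p = 2/7, q = 5/7, r = q/p = 5/2
Gambler's ruin: P(hit 15 before 0 | start at 14) = (1 - r^a)/(1 - r^N)
r^14 = 6103515625/16384; r^15 = 30517578125/32768
P = (1 - 6103515625/16384) / (1 - 30517578125/32768) = -6103499241/16384 / -30517545357/32768 = 4068999494/10172515119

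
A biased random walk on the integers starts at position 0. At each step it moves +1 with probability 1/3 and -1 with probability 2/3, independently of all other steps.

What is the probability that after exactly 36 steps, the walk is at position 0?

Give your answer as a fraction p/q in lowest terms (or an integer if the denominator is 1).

To be at 0 after 36 steps: need exactly 18 steps of +1 and 18 of -1.
Number of such sequences: C(36,18) = 9075135300
Each has probability (1/3)^18 · (2/3)^18 = 262144/150094635296999121
P = 9075135300 · 262144/150094635296999121 = 792997422694400/50031545098999707

Answer: 792997422694400/50031545098999707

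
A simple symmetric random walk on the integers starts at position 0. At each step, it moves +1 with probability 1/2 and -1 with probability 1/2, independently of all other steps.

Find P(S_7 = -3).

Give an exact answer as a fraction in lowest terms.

To reach position -3 after 7 steps: need 2 steps of +1 and 5 of -1.
Favorable paths: C(7,2) = 21
Total paths: 2^7 = 128
P = 21/128 = 21/128

Answer: 21/128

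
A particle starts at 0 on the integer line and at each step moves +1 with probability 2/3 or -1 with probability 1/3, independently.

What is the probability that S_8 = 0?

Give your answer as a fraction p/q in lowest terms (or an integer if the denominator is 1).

To be at 0 after 8 steps: need exactly 4 steps of +1 and 4 of -1.
Number of such sequences: C(8,4) = 70
Each has probability (2/3)^4 · (1/3)^4 = 16/6561
P = 70 · 16/6561 = 1120/6561

Answer: 1120/6561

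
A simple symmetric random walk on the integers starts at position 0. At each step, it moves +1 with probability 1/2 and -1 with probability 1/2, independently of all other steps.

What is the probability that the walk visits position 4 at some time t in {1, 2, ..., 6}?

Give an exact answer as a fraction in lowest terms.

Answer: 1/8

Derivation:
Count via complement. Let g(t,s) = #length-t paths at position s with S_1..S_t all ≠ 4.
g(t,s) = g(t-1,s-1) + g(t-1,s+1) for s ≠ 4; g(t,4) = 0.
t=0: g(0,0)=1
t=1: g(1,-1)=1 g(1,1)=1
t=2: g(2,-2)=1 g(2,0)=2 g(2,2)=1
t=3: g(3,-3)=1 g(3,-1)=3 g(3,1)=3 g(3,3)=1
t=4: g(4,-4)=1 g(4,-2)=4 g(4,0)=6 g(4,2)=4
t=5: g(5,-5)=1 g(5,-3)=5 g(5,-1)=10 g(5,1)=10 g(5,3)=4
t=6: g(6,-6)=1 g(6,-4)=6 g(6,-2)=15 g(6,0)=20 g(6,2)=14
Paths never hitting 4: Σ_s g(6,s) = 56
Paths hitting 4: 2^6 - 56 = 8
P = 8/64 = 1/8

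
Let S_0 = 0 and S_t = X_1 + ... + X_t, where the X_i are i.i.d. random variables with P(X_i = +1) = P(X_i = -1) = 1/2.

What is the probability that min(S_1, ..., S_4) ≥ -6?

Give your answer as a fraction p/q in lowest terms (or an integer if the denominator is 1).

Let f(t,s) = #length-t paths at position s with S_1..S_t all ≥ -6.
f(t,s) = f(t-1,s-1) + f(t-1,s+1) for s ≥ -6; f(t,s) = 0 for s < -6.
t=0: f(0,0)=1
t=1: f(1,-1)=1 f(1,1)=1
t=2: f(2,-2)=1 f(2,0)=2 f(2,2)=1
t=3: f(3,-3)=1 f(3,-1)=3 f(3,1)=3 f(3,3)=1
t=4: f(4,-4)=1 f(4,-2)=4 f(4,0)=6 f(4,2)=4 f(4,4)=1
Σ_s f(4,s) = 16
P = 16/16 = 1

Answer: 1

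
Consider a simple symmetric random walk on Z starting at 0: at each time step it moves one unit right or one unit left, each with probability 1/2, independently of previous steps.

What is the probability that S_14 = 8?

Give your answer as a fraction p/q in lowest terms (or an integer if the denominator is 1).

To reach position 8 after 14 steps: need 11 steps of +1 and 3 of -1.
Favorable paths: C(14,11) = 364
Total paths: 2^14 = 16384
P = 364/16384 = 91/4096

Answer: 91/4096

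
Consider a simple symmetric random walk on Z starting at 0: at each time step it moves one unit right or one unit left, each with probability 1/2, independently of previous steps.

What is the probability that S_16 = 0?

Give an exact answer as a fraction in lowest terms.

To return to 0 after 16 steps: need exactly 8 steps of +1 and 8 of -1.
Favorable paths: C(16,8) = 12870
Total paths: 2^16 = 65536
P = 12870/65536 = 6435/32768

Answer: 6435/32768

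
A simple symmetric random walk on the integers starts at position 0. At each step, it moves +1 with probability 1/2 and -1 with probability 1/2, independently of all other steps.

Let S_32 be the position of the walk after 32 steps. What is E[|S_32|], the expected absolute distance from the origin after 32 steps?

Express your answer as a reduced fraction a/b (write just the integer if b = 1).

S_32 takes values m ≡ 0 (mod 2) with |m| ≤ 32; P(S_32=m) = C(32,(32+m)/2)/2^32.
Total paths: 2^32 = 4294967296
Distribution: P(S=-32)=1/4294967296, P(S=-30)=32/4294967296, P(S=-28)=496/4294967296, P(S=-26)=4960/4294967296, P(S=-24)=35960/4294967296, P(S=-22)=201376/4294967296, P(S=-20)=906192/4294967296, P(S=-18)=3365856/4294967296, P(S=-16)=10518300/4294967296, P(S=-14)=28048800/4294967296, P(S=-12)=64512240/4294967296, P(S=-10)=129024480/4294967296, P(S=-8)=225792840/4294967296, P(S=-6)=347373600/4294967296, P(S=-4)=471435600/4294967296, P(S=-2)=565722720/4294967296, P(S=0)=601080390/4294967296, P(S=2)=565722720/4294967296, P(S=4)=471435600/4294967296, P(S=6)=347373600/4294967296, P(S=8)=225792840/4294967296, P(S=10)=129024480/4294967296, P(S=12)=64512240/4294967296, P(S=14)=28048800/4294967296, P(S=16)=10518300/4294967296, P(S=18)=3365856/4294967296, P(S=20)=906192/4294967296, P(S=22)=201376/4294967296, P(S=24)=35960/4294967296, P(S=26)=4960/4294967296, P(S=28)=496/4294967296, P(S=30)=32/4294967296, P(S=32)=1/4294967296
E[|S_32|] = Σ_m |m|·P(S_32=m) = 19234572480/4294967296 = 300540195/67108864

Answer: 300540195/67108864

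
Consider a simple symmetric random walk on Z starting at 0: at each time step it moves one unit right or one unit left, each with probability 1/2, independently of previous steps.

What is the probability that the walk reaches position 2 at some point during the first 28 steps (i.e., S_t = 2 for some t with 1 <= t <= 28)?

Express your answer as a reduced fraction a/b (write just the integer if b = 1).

Count via complement. Let g(t,s) = #length-t paths at position s with S_1..S_t all ≠ 2.
g(t,s) = g(t-1,s-1) + g(t-1,s+1) for s ≠ 2; g(t,2) = 0.
t=0: g(0,0)=1
t=1: g(1,-1)=1 g(1,1)=1
t=2: g(2,-2)=1 g(2,0)=2
t=3: g(3,-3)=1 g(3,-1)=3 g(3,1)=2
t=4: g(4,-4)=1 g(4,-2)=4 g(4,0)=5
t=5: g(5,-5)=1 g(5,-3)=5 g(5,-1)=9 g(5,1)=5
t=6: g(6,-6)=1 g(6,-4)=6 g(6,-2)=14 g(6,0)=14
t=7: g(7,-7)=1 g(7,-5)=7 g(7,-3)=20 g(7,-1)=28 g(7,1)=14
t=8: g(8,-8)=1 g(8,-6)=8 g(8,-4)=27 g(8,-2)=48 g(8,0)=42
t=9: g(9,-9)=1 g(9,-7)=9 g(9,-5)=35 g(9,-3)=75 g(9,-1)=90 g(9,1)=42
t=10: g(10,-10)=1 g(10,-8)=10 g(10,-6)=44 g(10,-4)=110 g(10,-2)=165 g(10,0)=132
t=11: g(11,-11)=1 g(11,-9)=11 g(11,-7)=54 g(11,-5)=154 g(11,-3)=275 g(11,-1)=297 g(11,1)=132
t=12: g(12,-12)=1 g(12,-10)=12 g(12,-8)=65 g(12,-6)=208 g(12,-4)=429 g(12,-2)=572 g(12,0)=429
t=13: g(13,-13)=1 g(13,-11)=13 g(13,-9)=77 g(13,-7)=273 g(13,-5)=637 g(13,-3)=1001 g(13,-1)=1001 g(13,1)=429
t=14: g(14,-14)=1 g(14,-12)=14 g(14,-10)=90 g(14,-8)=350 g(14,-6)=910 g(14,-4)=1638 g(14,-2)=2002 g(14,0)=1430
t=15: g(15,-15)=1 g(15,-13)=15 g(15,-11)=104 g(15,-9)=440 g(15,-7)=1260 g(15,-5)=2548 g(15,-3)=3640 g(15,-1)=3432 g(15,1)=1430
t=16: g(16,-16)=1 g(16,-14)=16 g(16,-12)=119 g(16,-10)=544 g(16,-8)=1700 g(16,-6)=3808 g(16,-4)=6188 g(16,-2)=7072 g(16,0)=4862
t=17: g(17,-17)=1 g(17,-15)=17 g(17,-13)=135 g(17,-11)=663 g(17,-9)=2244 g(17,-7)=5508 g(17,-5)=9996 g(17,-3)=13260 g(17,-1)=11934 g(17,1)=4862
t=18: g(18,-18)=1 g(18,-16)=18 g(18,-14)=152 g(18,-12)=798 g(18,-10)=2907 g(18,-8)=7752 g(18,-6)=15504 g(18,-4)=23256 g(18,-2)=25194 g(18,0)=16796
t=19: g(19,-19)=1 g(19,-17)=19 g(19,-15)=170 g(19,-13)=950 g(19,-11)=3705 g(19,-9)=10659 g(19,-7)=23256 g(19,-5)=38760 g(19,-3)=48450 g(19,-1)=41990 g(19,1)=16796
t=20: g(20,-20)=1 g(20,-18)=20 g(20,-16)=189 g(20,-14)=1120 g(20,-12)=4655 g(20,-10)=14364 g(20,-8)=33915 g(20,-6)=62016 g(20,-4)=87210 g(20,-2)=90440 g(20,0)=58786
t=21: g(21,-21)=1 g(21,-19)=21 g(21,-17)=209 g(21,-15)=1309 g(21,-13)=5775 g(21,-11)=19019 g(21,-9)=48279 g(21,-7)=95931 g(21,-5)=149226 g(21,-3)=177650 g(21,-1)=149226 g(21,1)=58786
t=22: g(22,-22)=1 g(22,-20)=22 g(22,-18)=230 g(22,-16)=1518 g(22,-14)=7084 g(22,-12)=24794 g(22,-10)=67298 g(22,-8)=144210 g(22,-6)=245157 g(22,-4)=326876 g(22,-2)=326876 g(22,0)=208012
t=23: g(23,-23)=1 g(23,-21)=23 g(23,-19)=252 g(23,-17)=1748 g(23,-15)=8602 g(23,-13)=31878 g(23,-11)=92092 g(23,-9)=211508 g(23,-7)=389367 g(23,-5)=572033 g(23,-3)=653752 g(23,-1)=534888 g(23,1)=208012
t=24: g(24,-24)=1 g(24,-22)=24 g(24,-20)=275 g(24,-18)=2000 g(24,-16)=10350 g(24,-14)=40480 g(24,-12)=123970 g(24,-10)=303600 g(24,-8)=600875 g(24,-6)=961400 g(24,-4)=1225785 g(24,-2)=1188640 g(24,0)=742900
t=25: g(25,-25)=1 g(25,-23)=25 g(25,-21)=299 g(25,-19)=2275 g(25,-17)=12350 g(25,-15)=50830 g(25,-13)=164450 g(25,-11)=427570 g(25,-9)=904475 g(25,-7)=1562275 g(25,-5)=2187185 g(25,-3)=2414425 g(25,-1)=1931540 g(25,1)=742900
t=26: g(26,-26)=1 g(26,-24)=26 g(26,-22)=324 g(26,-20)=2574 g(26,-18)=14625 g(26,-16)=63180 g(26,-14)=215280 g(26,-12)=592020 g(26,-10)=1332045 g(26,-8)=2466750 g(26,-6)=3749460 g(26,-4)=4601610 g(26,-2)=4345965 g(26,0)=2674440
t=27: g(27,-27)=1 g(27,-25)=27 g(27,-23)=350 g(27,-21)=2898 g(27,-19)=17199 g(27,-17)=77805 g(27,-15)=278460 g(27,-13)=807300 g(27,-11)=1924065 g(27,-9)=3798795 g(27,-7)=6216210 g(27,-5)=8351070 g(27,-3)=8947575 g(27,-1)=7020405 g(27,1)=2674440
t=28: g(28,-28)=1 g(28,-26)=28 g(28,-24)=377 g(28,-22)=3248 g(28,-20)=20097 g(28,-18)=95004 g(28,-16)=356265 g(28,-14)=1085760 g(28,-12)=2731365 g(28,-10)=5722860 g(28,-8)=10015005 g(28,-6)=14567280 g(28,-4)=17298645 g(28,-2)=15967980 g(28,0)=9694845
Paths never hitting 2: Σ_s g(28,s) = 77558760
Paths hitting 2: 2^28 - 77558760 = 190876696
P = 190876696/268435456 = 23859587/33554432

Answer: 23859587/33554432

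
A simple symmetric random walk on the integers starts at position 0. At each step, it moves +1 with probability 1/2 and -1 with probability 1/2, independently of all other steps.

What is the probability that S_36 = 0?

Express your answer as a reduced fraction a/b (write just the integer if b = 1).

To return to 0 after 36 steps: need exactly 18 steps of +1 and 18 of -1.
Favorable paths: C(36,18) = 9075135300
Total paths: 2^36 = 68719476736
P = 9075135300/68719476736 = 2268783825/17179869184

Answer: 2268783825/17179869184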